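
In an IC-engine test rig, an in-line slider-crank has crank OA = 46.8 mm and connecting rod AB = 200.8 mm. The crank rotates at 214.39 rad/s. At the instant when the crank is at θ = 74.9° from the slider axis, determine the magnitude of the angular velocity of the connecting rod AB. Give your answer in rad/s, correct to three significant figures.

13.4

ω = 214.4 rad/s
The rod makes angle φ with the slider axis where L sinφ = r sinθ; differentiating, L cosφ·φ̇ = r ω cosθ.
L cosφ = √(L² − r² sin²θ) = 0.19565 m.
|ω_rod| = r ω |cosθ| / √(L² − r² sin²θ) = 0.0468·214.4·0.26050/0.19565 = 13.359 rad/s.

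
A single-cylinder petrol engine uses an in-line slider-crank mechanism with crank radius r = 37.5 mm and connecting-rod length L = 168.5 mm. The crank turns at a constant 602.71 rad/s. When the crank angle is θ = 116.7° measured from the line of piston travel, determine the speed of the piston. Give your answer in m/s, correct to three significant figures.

ω = 602.7 rad/s
For an in-line slider-crank, x = r cosθ + √(L² − r² sin²θ), so v = −rω sinθ·[1 + r cosθ/√(L² − r² sin²θ)].
With r = 0.0375 m, L = 0.1685 m, θ = 116.7°: √(L² − r² sin²θ) = 0.16514 m.
v = −0.0375·602.7·0.89337·[1 + 0.0375·-0.44932/0.16514] = -18.131 m/s.
|v| = 18.131 m/s.

18.1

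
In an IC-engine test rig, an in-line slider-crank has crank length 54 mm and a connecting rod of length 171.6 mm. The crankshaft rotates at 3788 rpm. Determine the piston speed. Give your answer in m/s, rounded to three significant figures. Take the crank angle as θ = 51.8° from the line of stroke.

20.2

ω = 2π·3788/60 = 396.7 rad/s
For an in-line slider-crank, x = r cosθ + √(L² − r² sin²θ), so v = −rω sinθ·[1 + r cosθ/√(L² − r² sin²θ)].
With r = 0.054 m, L = 0.1716 m, θ = 51.8°: √(L² − r² sin²θ) = 0.16627 m.
v = −0.054·396.7·0.78586·[1 + 0.054·0.61841/0.16627] = -20.214 m/s.
|v| = 20.214 m/s.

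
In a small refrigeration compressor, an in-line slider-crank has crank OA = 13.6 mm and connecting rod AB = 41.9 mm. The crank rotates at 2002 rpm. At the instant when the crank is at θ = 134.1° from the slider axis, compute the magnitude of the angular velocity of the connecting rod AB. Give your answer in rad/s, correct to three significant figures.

48.7

ω = 209.6 rad/s (converted from 2002 rpm).
The rod makes angle φ with the slider axis where L sinφ = r sinθ; differentiating, L cosφ·φ̇ = r ω cosθ.
L cosφ = √(L² − r² sin²θ) = 0.040746 m.
|ω_rod| = r ω |cosθ| / √(L² − r² sin²θ) = 0.0136·209.6·0.69591/0.040746 = 48.697 rad/s.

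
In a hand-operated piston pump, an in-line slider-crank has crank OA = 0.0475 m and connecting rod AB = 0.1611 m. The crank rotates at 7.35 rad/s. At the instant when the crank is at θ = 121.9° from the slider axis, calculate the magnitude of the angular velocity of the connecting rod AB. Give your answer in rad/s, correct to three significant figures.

1.18

ω = 7.35 rad/s
The rod makes angle φ with the slider axis where L sinφ = r sinθ; differentiating, L cosφ·φ̇ = r ω cosθ.
L cosφ = √(L² − r² sin²θ) = 0.15597 m.
|ω_rod| = r ω |cosθ| / √(L² − r² sin²θ) = 0.0475·7.35·0.52844/0.15597 = 1.1829 rad/s.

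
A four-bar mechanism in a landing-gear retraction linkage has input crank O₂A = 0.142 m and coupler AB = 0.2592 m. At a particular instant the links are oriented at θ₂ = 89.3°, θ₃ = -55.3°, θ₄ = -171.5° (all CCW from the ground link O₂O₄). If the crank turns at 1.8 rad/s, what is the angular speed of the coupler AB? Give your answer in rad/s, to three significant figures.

1.08

ω₂ = 1.8 rad/s
Differentiating the loop-closure r₂e^{iθ₂}+r₃e^{iθ₃}=r₁+r₄e^{iθ₄} gives r₂ω₂e^{iθ₂}+r₃ω₃e^{iθ₃}=r₄ω₄e^{iθ₄}.
Eliminating the other unknown: ω₃ = r₂ω₂ sin(θ₄−θ₂) / [r₃ sin(θ₃−θ₄)].
Numerator sine = +0.98714; denominator sine = +0.89726.
Result = 0.142·1.8·(+0.98714) / (0.2592·(+0.89726)) = +1.0849 rad/s; magnitude 1.0849 rad/s.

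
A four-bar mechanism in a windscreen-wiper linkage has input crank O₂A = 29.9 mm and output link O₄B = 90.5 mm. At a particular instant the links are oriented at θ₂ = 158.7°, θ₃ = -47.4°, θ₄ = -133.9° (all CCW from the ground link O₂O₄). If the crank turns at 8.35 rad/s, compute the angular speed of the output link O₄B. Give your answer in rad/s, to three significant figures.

1.22

ω₂ = 8.35 rad/s
Differentiating the loop-closure r₂e^{iθ₂}+r₃e^{iθ₃}=r₁+r₄e^{iθ₄} gives r₂ω₂e^{iθ₂}+r₃ω₃e^{iθ₃}=r₄ω₄e^{iθ₄}.
Eliminating the other unknown: ω₄ = r₂ω₂ sin(θ₂−θ₃) / [r₄ sin(θ₄−θ₃)].
Numerator sine = -0.43994; denominator sine = -0.99813.
Result = 0.0299·8.35·(-0.43994) / (0.0905·(-0.99813)) = +1.2159 rad/s; magnitude 1.2159 rad/s.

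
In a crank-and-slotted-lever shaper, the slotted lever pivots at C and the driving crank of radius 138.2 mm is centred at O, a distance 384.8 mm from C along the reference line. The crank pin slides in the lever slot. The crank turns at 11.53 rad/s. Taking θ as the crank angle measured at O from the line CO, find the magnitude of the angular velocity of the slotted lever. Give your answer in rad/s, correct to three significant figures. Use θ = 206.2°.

ω = 11.53 rad/s
Crank pin A relative to C: A = (d + r cosθ, r sinθ); lever angle φ = atan2(r sinθ, d + r cosθ).
Differentiating tanφ: φ̇ = rω(d cosθ + r)/(d² + r² + 2dr cosθ).
d² + r² + 2dr cosθ = |CA|² = 0.071739 m²;  d cosθ + r = -0.20707 m.
|ω_lever| = |0.1382·11.53·-0.20707| / 0.071739 = 4.5993 rad/s.

4.60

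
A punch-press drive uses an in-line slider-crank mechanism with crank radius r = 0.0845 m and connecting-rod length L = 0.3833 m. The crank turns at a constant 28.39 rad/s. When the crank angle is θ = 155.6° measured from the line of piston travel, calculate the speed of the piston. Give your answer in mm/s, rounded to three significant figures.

791

ω = 28.39 rad/s
For an in-line slider-crank, x = r cosθ + √(L² − r² sin²θ), so v = −rω sinθ·[1 + r cosθ/√(L² − r² sin²θ)].
With r = 0.0845 m, L = 0.3833 m, θ = 155.6°: √(L² − r² sin²θ) = 0.38171 m.
v = −0.0845·28.39·0.41310·[1 + 0.0845·-0.91068/0.38171] = -0.79123 m/s.
|v| = 0.79123 m/s = 791.23 mm/s.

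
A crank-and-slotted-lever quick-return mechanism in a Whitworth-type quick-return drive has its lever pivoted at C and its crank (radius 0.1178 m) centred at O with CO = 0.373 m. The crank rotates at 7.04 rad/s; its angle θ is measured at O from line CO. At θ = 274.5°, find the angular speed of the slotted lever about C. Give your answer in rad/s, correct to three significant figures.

0.763

ω = 7.04 rad/s
Crank pin A relative to C: A = (d + r cosθ, r sinθ); lever angle φ = atan2(r sinθ, d + r cosθ).
Differentiating tanφ: φ̇ = rω(d cosθ + r)/(d² + r² + 2dr cosθ).
d² + r² + 2dr cosθ = |CA|² = 0.159901 m²;  d cosθ + r = +0.14707 m.
|ω_lever| = |0.1178·7.04·+0.14707| / 0.159901 = 0.76274 rad/s.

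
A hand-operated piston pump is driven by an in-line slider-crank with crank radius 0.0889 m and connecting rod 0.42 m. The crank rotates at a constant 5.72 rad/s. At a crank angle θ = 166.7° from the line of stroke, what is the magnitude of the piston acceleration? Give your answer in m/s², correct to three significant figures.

ω = 5.72 rad/s
x(θ) = r cosθ + √(L² − r² sin²θ); with ω constant, a = ω²·d²x/dθ².
d²x/dθ² = −r cosθ − r²(cos2θ)/√u − r⁴ sin²2θ/(4u^{3/2}),  u = L² − r² sin²θ = 0.175982 m².
Substituting r = 0.0889 m, L = 0.42 m, θ = 166.7°: d²x/dθ² = +0.069628 m.
a = ω²·d²x/dθ² = (5.72)²·(+0.069628) = +2.2781 m/s²;  |a| = 2.2781 m/s².

2.28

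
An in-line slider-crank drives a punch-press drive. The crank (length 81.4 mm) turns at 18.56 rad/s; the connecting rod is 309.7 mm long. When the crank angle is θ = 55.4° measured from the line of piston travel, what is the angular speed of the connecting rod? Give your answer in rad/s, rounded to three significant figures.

2.84

ω = 18.56 rad/s
The rod makes angle φ with the slider axis where L sinφ = r sinθ; differentiating, L cosφ·φ̇ = r ω cosθ.
L cosφ = √(L² − r² sin²θ) = 0.30237 m.
|ω_rod| = r ω |cosθ| / √(L² − r² sin²θ) = 0.0814·18.56·0.56784/0.30237 = 2.8373 rad/s.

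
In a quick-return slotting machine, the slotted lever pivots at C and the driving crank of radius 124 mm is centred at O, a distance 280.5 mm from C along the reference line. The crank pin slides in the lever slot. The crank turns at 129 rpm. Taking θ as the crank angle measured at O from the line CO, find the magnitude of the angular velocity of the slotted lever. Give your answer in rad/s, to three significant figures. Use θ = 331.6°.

ω = 13.51 rad/s (from 129 rpm).
Crank pin A relative to C: A = (d + r cosθ, r sinθ); lever angle φ = atan2(r sinθ, d + r cosθ).
Differentiating tanφ: φ̇ = rω(d cosθ + r)/(d² + r² + 2dr cosθ).
d² + r² + 2dr cosθ = |CA|² = 0.155248 m²;  d cosθ + r = +0.37074 m.
|ω_lever| = |0.124·13.51·+0.37074| / 0.155248 = 4.0002 rad/s.

4.00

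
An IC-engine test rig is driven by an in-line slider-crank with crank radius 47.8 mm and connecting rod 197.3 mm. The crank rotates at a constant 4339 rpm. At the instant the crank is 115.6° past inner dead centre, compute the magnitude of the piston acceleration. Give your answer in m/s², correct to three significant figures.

ω = 2π·4339/60 = 454.4 rad/s
x(θ) = r cosθ + √(L² − r² sin²θ); with ω constant, a = ω²·d²x/dθ².
d²x/dθ² = −r cosθ − r²(cos2θ)/√u − r⁴ sin²2θ/(4u^{3/2}),  u = L² − r² sin²θ = 0.037069 m².
Substituting r = 0.0478 m, L = 0.1973 m, θ = 115.6°: d²x/dθ² = +0.027979 m.
a = ω²·d²x/dθ² = (454.4)²·(+0.027979) = +5776.5 m/s²;  |a| = 5776.5 m/s².

5780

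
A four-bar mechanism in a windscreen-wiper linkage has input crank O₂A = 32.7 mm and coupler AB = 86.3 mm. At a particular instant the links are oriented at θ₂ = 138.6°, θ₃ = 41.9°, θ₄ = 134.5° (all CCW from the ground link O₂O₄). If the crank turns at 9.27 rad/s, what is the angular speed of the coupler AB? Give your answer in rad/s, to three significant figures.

ω₂ = 9.27 rad/s
Differentiating the loop-closure r₂e^{iθ₂}+r₃e^{iθ₃}=r₁+r₄e^{iθ₄} gives r₂ω₂e^{iθ₂}+r₃ω₃e^{iθ₃}=r₄ω₄e^{iθ₄}.
Eliminating the other unknown: ω₃ = r₂ω₂ sin(θ₄−θ₂) / [r₃ sin(θ₃−θ₄)].
Numerator sine = -0.07150; denominator sine = -0.99897.
Result = 0.0327·9.27·(-0.07150) / (0.0863·(-0.99897)) = +0.25139 rad/s; magnitude 0.25139 rad/s.

0.251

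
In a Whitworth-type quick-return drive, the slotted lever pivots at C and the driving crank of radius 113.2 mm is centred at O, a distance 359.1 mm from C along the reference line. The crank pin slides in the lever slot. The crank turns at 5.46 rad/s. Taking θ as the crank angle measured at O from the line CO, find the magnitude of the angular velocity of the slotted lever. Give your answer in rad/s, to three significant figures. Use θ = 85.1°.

0.598

ω = 5.46 rad/s
Crank pin A relative to C: A = (d + r cosθ, r sinθ); lever angle φ = atan2(r sinθ, d + r cosθ).
Differentiating tanφ: φ̇ = rω(d cosθ + r)/(d² + r² + 2dr cosθ).
d² + r² + 2dr cosθ = |CA|² = 0.148711 m²;  d cosθ + r = +0.14387 m.
|ω_lever| = |0.1132·5.46·+0.14387| / 0.148711 = 0.59796 rad/s.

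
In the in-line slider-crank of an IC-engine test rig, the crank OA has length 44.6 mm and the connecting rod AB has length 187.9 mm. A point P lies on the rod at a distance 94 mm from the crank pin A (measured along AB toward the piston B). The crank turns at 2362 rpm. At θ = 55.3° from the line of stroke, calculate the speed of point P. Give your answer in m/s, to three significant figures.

ω = 247.3 rad/s.  Crank-pin speed |V_A| = rω = 11.032 m/s, perpendicular to OA.
Rod angle: sinφ = −(r/L) sinθ ⇒ φ = -11.253°; ω_rod = −rω cosθ/√(L²−r²sin²θ) = -34.078 rad/s.
V_P = V_A + ω_rod × AP, with AP = 0.094 m along the rod.
Components: V_Px = −rω sinθ − a·ω_rod·sinφ = -9.6948 m/s;  V_Py = rω cosθ + a·ω_rod·cosφ = +3.1384 m/s.
|V_P| = √(V_Px² + V_Py²) = 10.19 m/s.

10.2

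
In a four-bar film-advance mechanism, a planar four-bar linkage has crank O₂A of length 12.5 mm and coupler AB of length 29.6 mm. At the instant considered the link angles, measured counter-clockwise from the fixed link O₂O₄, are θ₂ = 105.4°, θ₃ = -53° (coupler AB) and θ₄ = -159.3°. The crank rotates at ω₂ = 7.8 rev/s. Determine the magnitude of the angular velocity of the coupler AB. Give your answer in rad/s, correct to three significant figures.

21.5

ω₂ = 49.01 rad/s (from 7.8 rev/s).
Differentiating the loop-closure r₂e^{iθ₂}+r₃e^{iθ₃}=r₁+r₄e^{iθ₄} gives r₂ω₂e^{iθ₂}+r₃ω₃e^{iθ₃}=r₄ω₄e^{iθ₄}.
Eliminating the other unknown: ω₃ = r₂ω₂ sin(θ₄−θ₂) / [r₃ sin(θ₃−θ₄)].
Numerator sine = +0.99572; denominator sine = +0.95981.
Result = 0.0125·49.01·(+0.99572) / (0.0296·(+0.95981)) = +21.471 rad/s; magnitude 21.471 rad/s.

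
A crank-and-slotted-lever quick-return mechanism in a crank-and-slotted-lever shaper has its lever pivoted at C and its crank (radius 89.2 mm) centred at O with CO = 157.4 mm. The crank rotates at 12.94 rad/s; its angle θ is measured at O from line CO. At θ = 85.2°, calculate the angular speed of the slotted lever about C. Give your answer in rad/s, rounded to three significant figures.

ω = 12.94 rad/s
Crank pin A relative to C: A = (d + r cosθ, r sinθ); lever angle φ = atan2(r sinθ, d + r cosθ).
Differentiating tanφ: φ̇ = rω(d cosθ + r)/(d² + r² + 2dr cosθ).
d² + r² + 2dr cosθ = |CA|² = 0.0350811 m²;  d cosθ + r = +0.10237 m.
|ω_lever| = |0.0892·12.94·+0.10237| / 0.0350811 = 3.3682 rad/s.

3.37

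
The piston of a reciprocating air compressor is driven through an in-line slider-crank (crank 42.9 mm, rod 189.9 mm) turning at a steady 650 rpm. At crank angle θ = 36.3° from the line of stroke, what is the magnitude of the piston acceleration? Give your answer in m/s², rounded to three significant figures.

174

ω = 2π·650/60 = 68.07 rad/s
x(θ) = r cosθ + √(L² − r² sin²θ); with ω constant, a = ω²·d²x/dθ².
d²x/dθ² = −r cosθ − r²(cos2θ)/√u − r⁴ sin²2θ/(4u^{3/2}),  u = L² − r² sin²θ = 0.035417 m².
Substituting r = 0.0429 m, L = 0.1899 m, θ = 36.3°: d²x/dθ² = -0.037614 m.
a = ω²·d²x/dθ² = (68.07)²·(-0.037614) = -174.28 m/s²;  |a| = 174.28 m/s².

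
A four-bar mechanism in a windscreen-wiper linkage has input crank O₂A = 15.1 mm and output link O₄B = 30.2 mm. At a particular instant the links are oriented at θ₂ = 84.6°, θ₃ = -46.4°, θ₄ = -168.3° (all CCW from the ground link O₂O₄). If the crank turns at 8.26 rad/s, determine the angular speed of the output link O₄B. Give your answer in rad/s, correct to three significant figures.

ω₂ = 8.26 rad/s
Differentiating the loop-closure r₂e^{iθ₂}+r₃e^{iθ₃}=r₁+r₄e^{iθ₄} gives r₂ω₂e^{iθ₂}+r₃ω₃e^{iθ₃}=r₄ω₄e^{iθ₄}.
Eliminating the other unknown: ω₄ = r₂ω₂ sin(θ₂−θ₃) / [r₄ sin(θ₄−θ₃)].
Numerator sine = +0.75471; denominator sine = -0.84897.
Result = 0.0151·8.26·(+0.75471) / (0.0302·(-0.84897)) = -3.6714 rad/s; magnitude 3.6714 rad/s.

3.67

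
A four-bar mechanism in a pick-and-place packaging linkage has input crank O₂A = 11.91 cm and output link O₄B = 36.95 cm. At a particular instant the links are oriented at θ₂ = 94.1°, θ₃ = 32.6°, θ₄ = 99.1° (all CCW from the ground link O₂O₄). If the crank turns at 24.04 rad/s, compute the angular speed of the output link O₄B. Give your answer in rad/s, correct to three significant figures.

7.43

ω₂ = 24.04 rad/s
Differentiating the loop-closure r₂e^{iθ₂}+r₃e^{iθ₃}=r₁+r₄e^{iθ₄} gives r₂ω₂e^{iθ₂}+r₃ω₃e^{iθ₃}=r₄ω₄e^{iθ₄}.
Eliminating the other unknown: ω₄ = r₂ω₂ sin(θ₂−θ₃) / [r₄ sin(θ₄−θ₃)].
Numerator sine = +0.87882; denominator sine = +0.91706.
Result = 0.1191·24.04·(+0.87882) / (0.3695·(+0.91706)) = +7.4256 rad/s; magnitude 7.4256 rad/s.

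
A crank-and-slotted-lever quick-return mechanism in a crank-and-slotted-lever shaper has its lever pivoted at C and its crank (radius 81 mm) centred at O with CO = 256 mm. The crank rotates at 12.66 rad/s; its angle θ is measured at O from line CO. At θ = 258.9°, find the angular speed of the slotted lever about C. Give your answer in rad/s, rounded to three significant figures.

0.507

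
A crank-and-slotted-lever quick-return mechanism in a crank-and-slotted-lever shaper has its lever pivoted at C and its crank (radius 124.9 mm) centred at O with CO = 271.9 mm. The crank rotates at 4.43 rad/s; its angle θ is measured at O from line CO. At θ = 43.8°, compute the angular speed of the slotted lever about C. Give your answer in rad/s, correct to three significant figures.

ω = 4.43 rad/s
Crank pin A relative to C: A = (d + r cosθ, r sinθ); lever angle φ = atan2(r sinθ, d + r cosθ).
Differentiating tanφ: φ̇ = rω(d cosθ + r)/(d² + r² + 2dr cosθ).
d² + r² + 2dr cosθ = |CA|² = 0.138552 m²;  d cosθ + r = +0.32115 m.
|ω_lever| = |0.1249·4.43·+0.32115| / 0.138552 = 1.2825 rad/s.

1.28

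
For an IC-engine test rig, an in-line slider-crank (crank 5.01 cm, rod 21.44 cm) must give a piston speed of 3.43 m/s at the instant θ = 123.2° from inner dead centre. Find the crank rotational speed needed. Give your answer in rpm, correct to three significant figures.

899

For an in-line slider-crank, |v_piston| = rω|sinθ|·[1 + r cosθ/√(L² − r² sin²θ)].
With r = 0.0501 m, L = 0.2144 m, θ = 123.2°: the bracketed kinematic factor |dx/dθ| = 0.036452 m.
ω = v/|dx/dθ| = 3.43/0.036452 = 94.096 rad/s.
N = 60ω/(2π) = 898.55 rpm.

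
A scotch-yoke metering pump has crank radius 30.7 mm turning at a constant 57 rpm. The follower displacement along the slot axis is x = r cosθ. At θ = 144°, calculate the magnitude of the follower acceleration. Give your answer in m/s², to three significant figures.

ω = 5.969 rad/s (from 57 rpm).
x = r cosθ ⇒ ẍ = −rω² cosθ (ω constant).
|a| = rω²|cosθ| = 0.0307·(5.969)²·|cos 144°| = 0.88492 m/s².

0.885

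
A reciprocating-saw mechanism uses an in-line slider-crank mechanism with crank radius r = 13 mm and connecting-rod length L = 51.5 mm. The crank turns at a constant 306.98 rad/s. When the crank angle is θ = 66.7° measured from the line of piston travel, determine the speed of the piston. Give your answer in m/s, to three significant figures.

4.04

ω = 307 rad/s
For an in-line slider-crank, x = r cosθ + √(L² − r² sin²θ), so v = −rω sinθ·[1 + r cosθ/√(L² − r² sin²θ)].
With r = 0.013 m, L = 0.0515 m, θ = 66.7°: √(L² − r² sin²θ) = 0.050097 m.
v = −0.013·307·0.91845·[1 + 0.013·0.39555/0.050097] = -4.0415 m/s.
|v| = 4.0415 m/s.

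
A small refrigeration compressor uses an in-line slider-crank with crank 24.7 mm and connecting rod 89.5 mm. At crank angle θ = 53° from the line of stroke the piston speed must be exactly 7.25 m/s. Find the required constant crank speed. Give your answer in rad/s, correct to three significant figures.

314

For an in-line slider-crank, |v_piston| = rω|sinθ|·[1 + r cosθ/√(L² − r² sin²θ)].
With r = 0.0247 m, L = 0.0895 m, θ = 53°: the bracketed kinematic factor |dx/dθ| = 0.023085 m.
ω = v/|dx/dθ| = 7.25/0.023085 = 314.05 rad/s.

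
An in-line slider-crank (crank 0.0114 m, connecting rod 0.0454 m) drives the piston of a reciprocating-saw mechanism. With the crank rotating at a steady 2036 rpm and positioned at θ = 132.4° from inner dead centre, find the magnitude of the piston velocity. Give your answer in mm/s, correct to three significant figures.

1490

ω = 2π·2036/60 = 213.2 rad/s
For an in-line slider-crank, x = r cosθ + √(L² − r² sin²θ), so v = −rω sinθ·[1 + r cosθ/√(L² − r² sin²θ)].
With r = 0.0114 m, L = 0.0454 m, θ = 132.4°: √(L² − r² sin²θ) = 0.044613 m.
v = −0.0114·213.2·0.73846·[1 + 0.0114·-0.67430/0.044613] = -1.4856 m/s.
|v| = 1.4856 m/s = 1485.6 mm/s.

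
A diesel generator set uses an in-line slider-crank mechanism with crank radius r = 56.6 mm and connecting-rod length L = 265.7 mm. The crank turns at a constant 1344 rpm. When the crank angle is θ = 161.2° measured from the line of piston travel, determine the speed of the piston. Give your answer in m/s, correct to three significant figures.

ω = 2π·1344/60 = 140.7 rad/s
For an in-line slider-crank, x = r cosθ + √(L² − r² sin²θ), so v = −rω sinθ·[1 + r cosθ/√(L² − r² sin²θ)].
With r = 0.0566 m, L = 0.2657 m, θ = 161.2°: √(L² − r² sin²θ) = 0.26507 m.
v = −0.0566·140.7·0.32227·[1 + 0.0566·-0.94665/0.26507] = -2.0483 m/s.
|v| = 2.0483 m/s.

2.05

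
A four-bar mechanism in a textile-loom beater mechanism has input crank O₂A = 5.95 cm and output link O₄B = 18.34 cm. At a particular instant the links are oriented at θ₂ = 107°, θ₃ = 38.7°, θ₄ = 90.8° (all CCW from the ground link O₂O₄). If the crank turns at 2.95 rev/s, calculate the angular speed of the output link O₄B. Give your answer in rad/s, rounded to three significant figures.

7.08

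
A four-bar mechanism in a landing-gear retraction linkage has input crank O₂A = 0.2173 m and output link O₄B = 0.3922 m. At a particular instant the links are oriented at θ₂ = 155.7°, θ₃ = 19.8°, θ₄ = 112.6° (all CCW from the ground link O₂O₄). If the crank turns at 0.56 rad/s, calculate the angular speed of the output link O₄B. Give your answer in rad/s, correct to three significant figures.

0.216

ω₂ = 0.56 rad/s
Differentiating the loop-closure r₂e^{iθ₂}+r₃e^{iθ₃}=r₁+r₄e^{iθ₄} gives r₂ω₂e^{iθ₂}+r₃ω₃e^{iθ₃}=r₄ω₄e^{iθ₄}.
Eliminating the other unknown: ω₄ = r₂ω₂ sin(θ₂−θ₃) / [r₄ sin(θ₄−θ₃)].
Numerator sine = +0.69591; denominator sine = +0.99881.
Result = 0.2173·0.56·(+0.69591) / (0.3922·(+0.99881)) = +0.21618 rad/s; magnitude 0.21618 rad/s.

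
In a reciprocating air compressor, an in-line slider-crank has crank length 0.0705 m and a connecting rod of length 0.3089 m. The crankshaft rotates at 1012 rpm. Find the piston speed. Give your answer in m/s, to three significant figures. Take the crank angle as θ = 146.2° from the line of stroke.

ω = 2π·1012/60 = 106 rad/s
For an in-line slider-crank, x = r cosθ + √(L² − r² sin²θ), so v = −rω sinθ·[1 + r cosθ/√(L² − r² sin²θ)].
With r = 0.0705 m, L = 0.3089 m, θ = 146.2°: √(L² − r² sin²θ) = 0.3064 m.
v = −0.0705·106·0.55630·[1 + 0.0705·-0.83098/0.3064] = -3.3616 m/s.
|v| = 3.3616 m/s.

3.36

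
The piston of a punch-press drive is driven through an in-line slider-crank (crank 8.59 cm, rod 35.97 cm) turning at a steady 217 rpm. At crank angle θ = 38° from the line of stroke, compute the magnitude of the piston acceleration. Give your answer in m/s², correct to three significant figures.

37.7

ω = 2π·217/60 = 22.72 rad/s
x(θ) = r cosθ + √(L² − r² sin²θ); with ω constant, a = ω²·d²x/dθ².
d²x/dθ² = −r cosθ − r²(cos2θ)/√u − r⁴ sin²2θ/(4u^{3/2}),  u = L² − r² sin²θ = 0.126587 m².
Substituting r = 0.0859 m, L = 0.3597 m, θ = 38°: d²x/dθ² = -0.072992 m.
a = ω²·d²x/dθ² = (22.72)²·(-0.072992) = -37.692 m/s²;  |a| = 37.692 m/s².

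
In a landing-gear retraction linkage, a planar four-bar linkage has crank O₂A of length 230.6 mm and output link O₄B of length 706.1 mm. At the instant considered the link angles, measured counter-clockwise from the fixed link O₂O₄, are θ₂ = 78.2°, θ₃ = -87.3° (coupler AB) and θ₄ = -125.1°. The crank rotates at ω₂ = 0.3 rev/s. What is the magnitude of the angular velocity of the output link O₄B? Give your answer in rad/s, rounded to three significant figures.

ω₂ = 1.885 rad/s (from 0.3 rev/s).
Differentiating the loop-closure r₂e^{iθ₂}+r₃e^{iθ₃}=r₁+r₄e^{iθ₄} gives r₂ω₂e^{iθ₂}+r₃ω₃e^{iθ₃}=r₄ω₄e^{iθ₄}.
Eliminating the other unknown: ω₄ = r₂ω₂ sin(θ₂−θ₃) / [r₄ sin(θ₄−θ₃)].
Numerator sine = +0.25038; denominator sine = -0.61291.
Result = 0.2306·1.885·(+0.25038) / (0.7061·(-0.61291)) = -0.25148 rad/s; magnitude 0.25148 rad/s.

0.251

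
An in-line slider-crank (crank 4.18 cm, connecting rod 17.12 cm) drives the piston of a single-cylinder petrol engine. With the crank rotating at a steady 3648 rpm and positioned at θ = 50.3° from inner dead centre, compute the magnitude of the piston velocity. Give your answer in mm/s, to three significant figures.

ω = 2π·3648/60 = 382 rad/s
For an in-line slider-crank, x = r cosθ + √(L² − r² sin²θ), so v = −rω sinθ·[1 + r cosθ/√(L² − r² sin²θ)].
With r = 0.0418 m, L = 0.1712 m, θ = 50.3°: √(L² − r² sin²θ) = 0.16815 m.
v = −0.0418·382·0.76940·[1 + 0.0418·0.63877/0.16815] = -14.237 m/s.
|v| = 14.237 m/s = 14237 mm/s.

14200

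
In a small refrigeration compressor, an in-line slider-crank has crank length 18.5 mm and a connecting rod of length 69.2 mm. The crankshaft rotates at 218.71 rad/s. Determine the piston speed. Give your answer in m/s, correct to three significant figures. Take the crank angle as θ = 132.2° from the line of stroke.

ω = 218.7 rad/s
For an in-line slider-crank, x = r cosθ + √(L² − r² sin²θ), so v = −rω sinθ·[1 + r cosθ/√(L² − r² sin²θ)].
With r = 0.0185 m, L = 0.0692 m, θ = 132.2°: √(L² − r² sin²θ) = 0.067829 m.
v = −0.0185·218.7·0.74080·[1 + 0.0185·-0.67172/0.067829] = -2.4483 m/s.
|v| = 2.4483 m/s.

2.45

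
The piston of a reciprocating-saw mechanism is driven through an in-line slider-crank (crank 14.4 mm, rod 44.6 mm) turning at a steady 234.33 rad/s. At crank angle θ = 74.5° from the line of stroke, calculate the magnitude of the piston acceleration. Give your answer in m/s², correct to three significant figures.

16.9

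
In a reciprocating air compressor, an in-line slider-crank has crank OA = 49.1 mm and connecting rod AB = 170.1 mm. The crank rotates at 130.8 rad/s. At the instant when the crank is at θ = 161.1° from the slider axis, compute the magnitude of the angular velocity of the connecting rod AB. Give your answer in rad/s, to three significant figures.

35.9

ω = 130.8 rad/s
The rod makes angle φ with the slider axis where L sinφ = r sinθ; differentiating, L cosφ·φ̇ = r ω cosθ.
L cosφ = √(L² − r² sin²θ) = 0.16935 m.
|ω_rod| = r ω |cosθ| / √(L² − r² sin²θ) = 0.0491·130.8·0.94609/0.16935 = 35.877 rad/s.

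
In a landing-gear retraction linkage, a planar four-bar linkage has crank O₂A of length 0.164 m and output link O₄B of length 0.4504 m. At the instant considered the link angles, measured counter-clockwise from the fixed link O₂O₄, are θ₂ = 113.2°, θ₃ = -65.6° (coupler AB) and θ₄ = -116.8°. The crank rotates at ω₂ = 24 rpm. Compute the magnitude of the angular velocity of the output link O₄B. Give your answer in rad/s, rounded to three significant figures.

0.0246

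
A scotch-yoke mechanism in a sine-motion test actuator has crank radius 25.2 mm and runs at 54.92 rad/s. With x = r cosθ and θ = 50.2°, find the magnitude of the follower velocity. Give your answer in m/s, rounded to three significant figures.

1.06

ω = 54.92 rad/s
x = r cosθ ⇒ ẋ = −rω sinθ.
|v| = rω|sinθ| = 0.0252·54.92·|sin 50.2°| = 1.0633 m/s.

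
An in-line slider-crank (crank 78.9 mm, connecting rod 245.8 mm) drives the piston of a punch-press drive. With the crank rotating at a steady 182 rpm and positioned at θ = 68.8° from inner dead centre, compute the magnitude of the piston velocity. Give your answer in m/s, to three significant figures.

1.57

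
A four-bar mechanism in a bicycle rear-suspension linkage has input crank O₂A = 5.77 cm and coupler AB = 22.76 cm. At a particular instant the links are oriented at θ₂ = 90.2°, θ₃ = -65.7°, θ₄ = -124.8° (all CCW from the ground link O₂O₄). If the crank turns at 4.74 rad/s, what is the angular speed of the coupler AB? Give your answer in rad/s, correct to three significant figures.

0.803

ω₂ = 4.74 rad/s
Differentiating the loop-closure r₂e^{iθ₂}+r₃e^{iθ₃}=r₁+r₄e^{iθ₄} gives r₂ω₂e^{iθ₂}+r₃ω₃e^{iθ₃}=r₄ω₄e^{iθ₄}.
Eliminating the other unknown: ω₃ = r₂ω₂ sin(θ₄−θ₂) / [r₃ sin(θ₃−θ₄)].
Numerator sine = +0.57358; denominator sine = +0.85806.
Result = 0.0577·4.74·(+0.57358) / (0.2276·(+0.85806)) = +0.80325 rad/s; magnitude 0.80325 rad/s.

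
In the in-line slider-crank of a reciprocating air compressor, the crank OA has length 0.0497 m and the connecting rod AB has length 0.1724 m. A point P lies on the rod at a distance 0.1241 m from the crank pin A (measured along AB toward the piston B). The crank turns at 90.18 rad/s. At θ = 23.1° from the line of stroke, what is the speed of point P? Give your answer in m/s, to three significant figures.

2.39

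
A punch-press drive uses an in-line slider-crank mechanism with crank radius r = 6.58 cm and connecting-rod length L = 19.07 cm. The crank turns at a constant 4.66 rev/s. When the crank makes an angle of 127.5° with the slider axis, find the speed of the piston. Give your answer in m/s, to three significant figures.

ω = 2π·4.66 = 29.28 rad/s
For an in-line slider-crank, x = r cosθ + √(L² − r² sin²θ), so v = −rω sinθ·[1 + r cosθ/√(L² − r² sin²θ)].
With r = 0.0658 m, L = 0.1907 m, θ = 127.5°: √(L² − r² sin²θ) = 0.18342 m.
v = −0.0658·29.28·0.79335·[1 + 0.0658·-0.60876/0.18342] = -1.1947 m/s.
|v| = 1.1947 m/s.

1.19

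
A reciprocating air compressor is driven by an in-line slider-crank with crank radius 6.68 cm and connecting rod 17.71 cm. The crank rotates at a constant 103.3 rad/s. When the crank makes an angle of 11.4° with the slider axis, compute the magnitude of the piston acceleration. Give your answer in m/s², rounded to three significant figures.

949

ω = 103.3 rad/s
x(θ) = r cosθ + √(L² − r² sin²θ); with ω constant, a = ω²·d²x/dθ².
d²x/dθ² = −r cosθ − r²(cos2θ)/√u − r⁴ sin²2θ/(4u^{3/2}),  u = L² − r² sin²θ = 0.0311901 m².
Substituting r = 0.0668 m, L = 0.1771 m, θ = 11.4°: d²x/dθ² = -0.08891 m.
a = ω²·d²x/dθ² = (103.3)²·(-0.08891) = -948.75 m/s²;  |a| = 948.75 m/s².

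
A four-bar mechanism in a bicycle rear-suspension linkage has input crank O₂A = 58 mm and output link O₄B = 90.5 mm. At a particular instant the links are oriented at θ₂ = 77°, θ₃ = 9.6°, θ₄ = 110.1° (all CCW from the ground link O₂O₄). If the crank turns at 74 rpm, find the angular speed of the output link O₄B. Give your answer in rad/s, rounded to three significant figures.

ω₂ = 7.749 rad/s (from 74 rpm).
Differentiating the loop-closure r₂e^{iθ₂}+r₃e^{iθ₃}=r₁+r₄e^{iθ₄} gives r₂ω₂e^{iθ₂}+r₃ω₃e^{iθ₃}=r₄ω₄e^{iθ₄}.
Eliminating the other unknown: ω₄ = r₂ω₂ sin(θ₂−θ₃) / [r₄ sin(θ₄−θ₃)].
Numerator sine = +0.92321; denominator sine = +0.98325.
Result = 0.058·7.749·(+0.92321) / (0.0905·(+0.98325)) = +4.6631 rad/s; magnitude 4.6631 rad/s.

4.66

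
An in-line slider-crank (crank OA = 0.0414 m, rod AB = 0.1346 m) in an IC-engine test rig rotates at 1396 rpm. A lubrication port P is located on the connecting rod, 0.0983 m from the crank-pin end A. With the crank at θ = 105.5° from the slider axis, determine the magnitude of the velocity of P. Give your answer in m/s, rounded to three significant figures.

5.48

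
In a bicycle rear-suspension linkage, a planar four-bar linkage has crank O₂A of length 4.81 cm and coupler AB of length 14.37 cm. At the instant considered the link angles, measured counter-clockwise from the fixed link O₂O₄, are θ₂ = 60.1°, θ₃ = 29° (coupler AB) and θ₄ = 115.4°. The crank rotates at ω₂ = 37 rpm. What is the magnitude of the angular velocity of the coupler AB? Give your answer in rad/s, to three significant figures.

1.07

ω₂ = 3.875 rad/s (from 37 rpm).
Differentiating the loop-closure r₂e^{iθ₂}+r₃e^{iθ₃}=r₁+r₄e^{iθ₄} gives r₂ω₂e^{iθ₂}+r₃ω₃e^{iθ₃}=r₄ω₄e^{iθ₄}.
Eliminating the other unknown: ω₃ = r₂ω₂ sin(θ₄−θ₂) / [r₃ sin(θ₃−θ₄)].
Numerator sine = +0.82214; denominator sine = -0.99803.
Result = 0.0481·3.875·(+0.82214) / (0.1437·(-0.99803)) = -1.0684 rad/s; magnitude 1.0684 rad/s.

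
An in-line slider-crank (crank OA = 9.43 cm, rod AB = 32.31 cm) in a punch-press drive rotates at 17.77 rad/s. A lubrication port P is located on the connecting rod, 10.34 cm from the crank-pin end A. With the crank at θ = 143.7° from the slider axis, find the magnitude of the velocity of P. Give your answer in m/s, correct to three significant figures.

ω = 17.77 rad/s.  Crank-pin speed |V_A| = rω = 1.6757 m/s, perpendicular to OA.
Rod angle: sinφ = −(r/L) sinθ ⇒ φ = -9.950°; ω_rod = −rω cosθ/√(L²−r²sin²θ) = +4.2437 rad/s.
V_P = V_A + ω_rod × AP, with AP = 0.1034 m along the rod.
Components: V_Px = −rω sinθ − a·ω_rod·sinφ = -0.91623 m/s;  V_Py = rω cosθ + a·ω_rod·cosφ = -0.91831 m/s.
|V_P| = √(V_Px² + V_Py²) = 1.2972 m/s.

1.30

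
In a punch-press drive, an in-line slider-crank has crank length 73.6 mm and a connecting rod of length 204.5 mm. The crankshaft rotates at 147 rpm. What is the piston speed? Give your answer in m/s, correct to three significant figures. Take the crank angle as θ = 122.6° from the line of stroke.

ω = 2π·147/60 = 15.39 rad/s
For an in-line slider-crank, x = r cosθ + √(L² − r² sin²θ), so v = −rω sinθ·[1 + r cosθ/√(L² − r² sin²θ)].
With r = 0.0736 m, L = 0.2045 m, θ = 122.6°: √(L² − r² sin²θ) = 0.19487 m.
v = −0.0736·15.39·0.84245·[1 + 0.0736·-0.53877/0.19487] = -0.76026 m/s.
|v| = 0.76026 m/s.

0.760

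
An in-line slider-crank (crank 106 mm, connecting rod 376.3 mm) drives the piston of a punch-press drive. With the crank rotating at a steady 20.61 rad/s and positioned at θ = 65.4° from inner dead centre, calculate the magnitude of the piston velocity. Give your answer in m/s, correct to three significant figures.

2.23

ω = 20.61 rad/s
For an in-line slider-crank, x = r cosθ + √(L² − r² sin²θ), so v = −rω sinθ·[1 + r cosθ/√(L² − r² sin²θ)].
With r = 0.106 m, L = 0.3763 m, θ = 65.4°: √(L² − r² sin²θ) = 0.36375 m.
v = −0.106·20.61·0.90924·[1 + 0.106·0.41628/0.36375] = -2.2273 m/s.
|v| = 2.2273 m/s.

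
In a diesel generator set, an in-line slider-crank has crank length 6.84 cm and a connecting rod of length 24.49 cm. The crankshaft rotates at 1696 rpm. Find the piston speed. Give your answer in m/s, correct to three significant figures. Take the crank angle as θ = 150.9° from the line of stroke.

ω = 2π·1696/60 = 177.6 rad/s
For an in-line slider-crank, x = r cosθ + √(L² − r² sin²θ), so v = −rω sinθ·[1 + r cosθ/√(L² − r² sin²θ)].
With r = 0.0684 m, L = 0.2449 m, θ = 150.9°: √(L² − r² sin²θ) = 0.24263 m.
v = −0.0684·177.6·0.48634·[1 + 0.0684·-0.87377/0.24263] = -4.4528 m/s.
|v| = 4.4528 m/s.

4.45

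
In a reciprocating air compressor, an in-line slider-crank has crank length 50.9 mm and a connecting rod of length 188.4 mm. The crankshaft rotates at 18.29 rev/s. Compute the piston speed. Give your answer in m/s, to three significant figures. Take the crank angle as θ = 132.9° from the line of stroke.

ω = 2π·18.3 = 114.9 rad/s
For an in-line slider-crank, x = r cosθ + √(L² − r² sin²θ), so v = −rω sinθ·[1 + r cosθ/√(L² − r² sin²θ)].
With r = 0.0509 m, L = 0.1884 m, θ = 132.9°: √(L² − r² sin²θ) = 0.18467 m.
v = −0.0509·114.9·0.73254·[1 + 0.0509·-0.68072/0.18467] = -3.481 m/s.
|v| = 3.481 m/s.

3.48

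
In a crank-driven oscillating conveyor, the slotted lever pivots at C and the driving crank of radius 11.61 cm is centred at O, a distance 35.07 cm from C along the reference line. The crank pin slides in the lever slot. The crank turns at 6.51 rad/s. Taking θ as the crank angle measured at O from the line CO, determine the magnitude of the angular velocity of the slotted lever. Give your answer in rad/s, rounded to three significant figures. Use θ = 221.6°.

ω = 6.51 rad/s
Crank pin A relative to C: A = (d + r cosθ, r sinθ); lever angle φ = atan2(r sinθ, d + r cosθ).
Differentiating tanφ: φ̇ = rω(d cosθ + r)/(d² + r² + 2dr cosθ).
d² + r² + 2dr cosθ = |CA|² = 0.0755746 m²;  d cosθ + r = -0.14615 m.
|ω_lever| = |0.1161·6.51·-0.14615| / 0.0755746 = 1.4617 rad/s.

1.46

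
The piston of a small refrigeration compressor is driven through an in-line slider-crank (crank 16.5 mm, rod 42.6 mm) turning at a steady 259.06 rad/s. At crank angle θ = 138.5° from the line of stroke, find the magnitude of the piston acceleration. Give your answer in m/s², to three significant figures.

758

ω = 259.1 rad/s
x(θ) = r cosθ + √(L² − r² sin²θ); with ω constant, a = ω²·d²x/dθ².
d²x/dθ² = −r cosθ − r²(cos2θ)/√u − r⁴ sin²2θ/(4u^{3/2}),  u = L² − r² sin²θ = 0.00169522 m².
Substituting r = 0.0165 m, L = 0.0426 m, θ = 138.5°: d²x/dθ² = +0.01129 m.
a = ω²·d²x/dθ² = (259.1)²·(+0.01129) = +757.72 m/s²;  |a| = 757.72 m/s².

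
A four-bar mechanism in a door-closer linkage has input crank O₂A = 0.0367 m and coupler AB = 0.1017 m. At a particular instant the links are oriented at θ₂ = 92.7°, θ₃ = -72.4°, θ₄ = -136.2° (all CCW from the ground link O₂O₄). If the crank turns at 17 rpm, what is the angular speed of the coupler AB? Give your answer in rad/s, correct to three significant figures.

ω₂ = 1.78 rad/s (from 17 rpm).
Differentiating the loop-closure r₂e^{iθ₂}+r₃e^{iθ₃}=r₁+r₄e^{iθ₄} gives r₂ω₂e^{iθ₂}+r₃ω₃e^{iθ₃}=r₄ω₄e^{iθ₄}.
Eliminating the other unknown: ω₃ = r₂ω₂ sin(θ₄−θ₂) / [r₃ sin(θ₃−θ₄)].
Numerator sine = +0.75356; denominator sine = +0.89726.
Result = 0.0367·1.78·(+0.75356) / (0.1017·(+0.89726)) = +0.53954 rad/s; magnitude 0.53954 rad/s.

0.540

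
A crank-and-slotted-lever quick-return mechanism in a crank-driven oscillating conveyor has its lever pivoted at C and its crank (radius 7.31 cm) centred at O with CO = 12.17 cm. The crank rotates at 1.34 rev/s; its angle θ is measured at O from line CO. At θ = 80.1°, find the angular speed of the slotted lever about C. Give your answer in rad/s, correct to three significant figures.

2.49

ω = 8.419 rad/s (from 1.34 rev/s).
Crank pin A relative to C: A = (d + r cosθ, r sinθ); lever angle φ = atan2(r sinθ, d + r cosθ).
Differentiating tanφ: φ̇ = rω(d cosθ + r)/(d² + r² + 2dr cosθ).
d² + r² + 2dr cosθ = |CA|² = 0.0232136 m²;  d cosθ + r = +0.094024 m.
|ω_lever| = |0.0731·8.419·+0.094024| / 0.0232136 = 2.4929 rad/s.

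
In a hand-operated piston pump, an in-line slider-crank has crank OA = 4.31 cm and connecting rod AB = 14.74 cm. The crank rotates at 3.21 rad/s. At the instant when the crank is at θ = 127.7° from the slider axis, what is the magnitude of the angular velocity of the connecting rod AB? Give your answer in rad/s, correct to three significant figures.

ω = 3.21 rad/s
The rod makes angle φ with the slider axis where L sinφ = r sinθ; differentiating, L cosφ·φ̇ = r ω cosθ.
L cosφ = √(L² − r² sin²θ) = 0.1434 m.
|ω_rod| = r ω |cosθ| / √(L² − r² sin²θ) = 0.0431·3.21·0.61153/0.1434 = 0.58999 rad/s.

0.590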